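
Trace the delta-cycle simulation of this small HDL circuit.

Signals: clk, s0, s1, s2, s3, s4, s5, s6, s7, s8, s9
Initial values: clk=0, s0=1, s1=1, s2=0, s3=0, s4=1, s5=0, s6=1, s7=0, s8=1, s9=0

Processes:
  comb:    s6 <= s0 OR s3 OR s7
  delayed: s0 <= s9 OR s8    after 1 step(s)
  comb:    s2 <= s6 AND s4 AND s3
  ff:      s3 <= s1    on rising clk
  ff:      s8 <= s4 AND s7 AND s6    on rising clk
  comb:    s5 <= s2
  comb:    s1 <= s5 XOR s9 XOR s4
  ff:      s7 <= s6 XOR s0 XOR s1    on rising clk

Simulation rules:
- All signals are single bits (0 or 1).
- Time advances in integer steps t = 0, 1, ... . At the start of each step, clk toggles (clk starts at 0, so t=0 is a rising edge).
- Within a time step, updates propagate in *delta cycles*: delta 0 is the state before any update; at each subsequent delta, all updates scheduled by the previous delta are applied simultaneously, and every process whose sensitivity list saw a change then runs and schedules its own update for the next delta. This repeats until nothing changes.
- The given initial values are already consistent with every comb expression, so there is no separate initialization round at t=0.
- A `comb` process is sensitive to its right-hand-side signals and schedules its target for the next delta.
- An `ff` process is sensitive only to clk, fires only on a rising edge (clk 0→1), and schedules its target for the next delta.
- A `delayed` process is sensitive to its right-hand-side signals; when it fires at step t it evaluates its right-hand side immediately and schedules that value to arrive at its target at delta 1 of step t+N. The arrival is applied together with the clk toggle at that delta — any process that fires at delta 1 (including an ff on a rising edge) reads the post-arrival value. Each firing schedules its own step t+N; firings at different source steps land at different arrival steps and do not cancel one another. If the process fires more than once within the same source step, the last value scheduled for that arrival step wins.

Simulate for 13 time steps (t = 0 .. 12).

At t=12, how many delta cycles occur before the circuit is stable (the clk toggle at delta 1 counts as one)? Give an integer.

5

t0.Δ0 s9=0 s4=1 s6=1 s3=0 s5=0 s1=1 s8=1 s7=0 s0=1 s2=0 clk=0
t0.Δ1 s9=0 s4=1 s6=1 s3=0 s5=0 s1=1 s8=1 s7=0 s0=1 s2=0 clk=1
t0.Δ2 s9=0 s4=1 s6=1 s3=1 s5=0 s1=1 s8=0 s7=1 s0=1 s2=0 clk=1
t0.Δ3 s9=0 s4=1 s6=1 s3=1 s5=0 s1=1 s8=0 s7=1 s0=1 s2=1 clk=1
t0.Δ4 s9=0 s4=1 s6=1 s3=1 s5=1 s1=1 s8=0 s7=1 s0=1 s2=1 clk=1
t0.Δ5 s9=0 s4=1 s6=1 s3=1 s5=1 s1=0 s8=0 s7=1 s0=1 s2=1 clk=1
t1.Δ0 s9=0 s4=1 s6=1 s3=1 s5=1 s1=0 s8=0 s7=1 s0=1 s2=1 clk=1
t1.Δ1 s9=0 s4=1 s6=1 s3=1 s5=1 s1=0 s8=0 s7=1 s0=0 s2=1 clk=0
t2.Δ0 s9=0 s4=1 s6=1 s3=1 s5=1 s1=0 s8=0 s7=1 s0=0 s2=1 clk=0
t2.Δ1 s9=0 s4=1 s6=1 s3=1 s5=1 s1=0 s8=0 s7=1 s0=0 s2=1 clk=1
t2.Δ2 s9=0 s4=1 s6=1 s3=0 s5=1 s1=0 s8=1 s7=1 s0=0 s2=1 clk=1
t2.Δ3 s9=0 s4=1 s6=1 s3=0 s5=1 s1=0 s8=1 s7=1 s0=0 s2=0 clk=1
t2.Δ4 s9=0 s4=1 s6=1 s3=0 s5=0 s1=0 s8=1 s7=1 s0=0 s2=0 clk=1
t2.Δ5 s9=0 s4=1 s6=1 s3=0 s5=0 s1=1 s8=1 s7=1 s0=0 s2=0 clk=1
t3.Δ0 s9=0 s4=1 s6=1 s3=0 s5=0 s1=1 s8=1 s7=1 s0=0 s2=0 clk=1
t3.Δ1 s9=0 s4=1 s6=1 s3=0 s5=0 s1=1 s8=1 s7=1 s0=1 s2=0 clk=0
t4.Δ0 s9=0 s4=1 s6=1 s3=0 s5=0 s1=1 s8=1 s7=1 s0=1 s2=0 clk=0
t4.Δ1 s9=0 s4=1 s6=1 s3=0 s5=0 s1=1 s8=1 s7=1 s0=1 s2=0 clk=1
t4.Δ2 s9=0 s4=1 s6=1 s3=1 s5=0 s1=1 s8=1 s7=1 s0=1 s2=0 clk=1
t4.Δ3 s9=0 s4=1 s6=1 s3=1 s5=0 s1=1 s8=1 s7=1 s0=1 s2=1 clk=1
t4.Δ4 s9=0 s4=1 s6=1 s3=1 s5=1 s1=1 s8=1 s7=1 s0=1 s2=1 clk=1
t4.Δ5 s9=0 s4=1 s6=1 s3=1 s5=1 s1=0 s8=1 s7=1 s0=1 s2=1 clk=1
t5.Δ0 s9=0 s4=1 s6=1 s3=1 s5=1 s1=0 s8=1 s7=1 s0=1 s2=1 clk=1
t5.Δ1 s9=0 s4=1 s6=1 s3=1 s5=1 s1=0 s8=1 s7=1 s0=1 s2=1 clk=0
t6.Δ0 s9=0 s4=1 s6=1 s3=1 s5=1 s1=0 s8=1 s7=1 s0=1 s2=1 clk=0
t6.Δ1 s9=0 s4=1 s6=1 s3=1 s5=1 s1=0 s8=1 s7=1 s0=1 s2=1 clk=1
t6.Δ2 s9=0 s4=1 s6=1 s3=0 s5=1 s1=0 s8=1 s7=0 s0=1 s2=1 clk=1
t6.Δ3 s9=0 s4=1 s6=1 s3=0 s5=1 s1=0 s8=1 s7=0 s0=1 s2=0 clk=1
t6.Δ4 s9=0 s4=1 s6=1 s3=0 s5=0 s1=0 s8=1 s7=0 s0=1 s2=0 clk=1
t6.Δ5 s9=0 s4=1 s6=1 s3=0 s5=0 s1=1 s8=1 s7=0 s0=1 s2=0 clk=1
t7.Δ0 s9=0 s4=1 s6=1 s3=0 s5=0 s1=1 s8=1 s7=0 s0=1 s2=0 clk=1
t7.Δ1 s9=0 s4=1 s6=1 s3=0 s5=0 s1=1 s8=1 s7=0 s0=1 s2=0 clk=0
t8.Δ0 s9=0 s4=1 s6=1 s3=0 s5=0 s1=1 s8=1 s7=0 s0=1 s2=0 clk=0
t8.Δ1 s9=0 s4=1 s6=1 s3=0 s5=0 s1=1 s8=1 s7=0 s0=1 s2=0 clk=1
t8.Δ2 s9=0 s4=1 s6=1 s3=1 s5=0 s1=1 s8=0 s7=1 s0=1 s2=0 clk=1
t8.Δ3 s9=0 s4=1 s6=1 s3=1 s5=0 s1=1 s8=0 s7=1 s0=1 s2=1 clk=1
t8.Δ4 s9=0 s4=1 s6=1 s3=1 s5=1 s1=1 s8=0 s7=1 s0=1 s2=1 clk=1
t8.Δ5 s9=0 s4=1 s6=1 s3=1 s5=1 s1=0 s8=0 s7=1 s0=1 s2=1 clk=1
t9.Δ0 s9=0 s4=1 s6=1 s3=1 s5=1 s1=0 s8=0 s7=1 s0=1 s2=1 clk=1
t9.Δ1 s9=0 s4=1 s6=1 s3=1 s5=1 s1=0 s8=0 s7=1 s0=0 s2=1 clk=0
t10.Δ0 s9=0 s4=1 s6=1 s3=1 s5=1 s1=0 s8=0 s7=1 s0=0 s2=1 clk=0
t10.Δ1 s9=0 s4=1 s6=1 s3=1 s5=1 s1=0 s8=0 s7=1 s0=0 s2=1 clk=1
t10.Δ2 s9=0 s4=1 s6=1 s3=0 s5=1 s1=0 s8=1 s7=1 s0=0 s2=1 clk=1
t10.Δ3 s9=0 s4=1 s6=1 s3=0 s5=1 s1=0 s8=1 s7=1 s0=0 s2=0 clk=1
t10.Δ4 s9=0 s4=1 s6=1 s3=0 s5=0 s1=0 s8=1 s7=1 s0=0 s2=0 clk=1
t10.Δ5 s9=0 s4=1 s6=1 s3=0 s5=0 s1=1 s8=1 s7=1 s0=0 s2=0 clk=1
t11.Δ0 s9=0 s4=1 s6=1 s3=0 s5=0 s1=1 s8=1 s7=1 s0=0 s2=0 clk=1
t11.Δ1 s9=0 s4=1 s6=1 s3=0 s5=0 s1=1 s8=1 s7=1 s0=1 s2=0 clk=0
t12.Δ0 s9=0 s4=1 s6=1 s3=0 s5=0 s1=1 s8=1 s7=1 s0=1 s2=0 clk=0
t12.Δ1 s9=0 s4=1 s6=1 s3=0 s5=0 s1=1 s8=1 s7=1 s0=1 s2=0 clk=1
t12.Δ2 s9=0 s4=1 s6=1 s3=1 s5=0 s1=1 s8=1 s7=1 s0=1 s2=0 clk=1
t12.Δ3 s9=0 s4=1 s6=1 s3=1 s5=0 s1=1 s8=1 s7=1 s0=1 s2=1 clk=1
t12.Δ4 s9=0 s4=1 s6=1 s3=1 s5=1 s1=1 s8=1 s7=1 s0=1 s2=1 clk=1
t12.Δ5 s9=0 s4=1 s6=1 s3=1 s5=1 s1=0 s8=1 s7=1 s0=1 s2=1 clk=1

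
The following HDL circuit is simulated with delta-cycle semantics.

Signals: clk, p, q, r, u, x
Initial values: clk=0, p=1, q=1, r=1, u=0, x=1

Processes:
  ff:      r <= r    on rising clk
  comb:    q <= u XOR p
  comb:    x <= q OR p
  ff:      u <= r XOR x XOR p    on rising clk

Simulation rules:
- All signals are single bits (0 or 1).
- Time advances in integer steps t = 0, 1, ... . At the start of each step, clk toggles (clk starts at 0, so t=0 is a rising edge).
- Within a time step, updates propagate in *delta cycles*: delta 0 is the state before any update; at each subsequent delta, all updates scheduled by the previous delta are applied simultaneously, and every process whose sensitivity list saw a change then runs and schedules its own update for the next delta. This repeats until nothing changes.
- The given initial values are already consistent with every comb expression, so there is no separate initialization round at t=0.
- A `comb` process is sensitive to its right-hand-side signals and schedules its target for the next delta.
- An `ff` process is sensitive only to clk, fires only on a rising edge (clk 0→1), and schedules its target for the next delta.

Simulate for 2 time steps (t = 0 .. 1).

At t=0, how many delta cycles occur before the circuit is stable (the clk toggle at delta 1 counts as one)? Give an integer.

3

t0.Δ0 r=1 clk=0 x=1 u=0 q=1 p=1
t0.Δ1 r=1 clk=1 x=1 u=0 q=1 p=1
t0.Δ2 r=1 clk=1 x=1 u=1 q=1 p=1
t0.Δ3 r=1 clk=1 x=1 u=1 q=0 p=1
t1.Δ0 r=1 clk=1 x=1 u=1 q=0 p=1
t1.Δ1 r=1 clk=0 x=1 u=1 q=0 p=1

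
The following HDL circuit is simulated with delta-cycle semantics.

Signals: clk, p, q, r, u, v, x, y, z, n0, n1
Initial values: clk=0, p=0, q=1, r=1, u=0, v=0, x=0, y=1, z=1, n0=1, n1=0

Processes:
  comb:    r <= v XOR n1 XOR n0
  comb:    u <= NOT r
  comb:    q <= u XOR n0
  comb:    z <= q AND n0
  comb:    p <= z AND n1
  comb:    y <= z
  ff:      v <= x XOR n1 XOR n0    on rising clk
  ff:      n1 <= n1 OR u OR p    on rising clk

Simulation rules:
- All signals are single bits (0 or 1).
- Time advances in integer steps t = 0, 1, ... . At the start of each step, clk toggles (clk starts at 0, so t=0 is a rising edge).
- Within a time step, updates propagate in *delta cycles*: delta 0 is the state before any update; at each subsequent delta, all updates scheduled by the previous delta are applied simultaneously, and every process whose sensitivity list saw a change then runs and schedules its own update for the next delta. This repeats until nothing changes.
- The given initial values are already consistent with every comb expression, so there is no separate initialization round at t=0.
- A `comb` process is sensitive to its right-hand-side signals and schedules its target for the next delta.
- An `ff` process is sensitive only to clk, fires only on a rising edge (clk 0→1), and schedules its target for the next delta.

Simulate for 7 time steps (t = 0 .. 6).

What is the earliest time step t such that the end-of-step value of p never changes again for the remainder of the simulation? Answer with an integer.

t=0 Δ0: v=0 p=0 clk=0 u=0 r=1 q=1 y=1 n0=1 z=1 n1=0 x=0
  Δ1: clk:0→1
  Δ2: v:0→1
  Δ3: r:1→0
  Δ4: u:0→1
  Δ5: q:1→0
  Δ6: z:1→0
  Δ7: y:1→0
  (7Δ to stable)
t=1 Δ0: v=1 p=0 clk=1 u=1 r=0 q=0 y=0 n0=1 z=0 n1=0 x=0
  Δ1: clk:1→0
  (1Δ to stable)
t=2 Δ0: v=1 p=0 clk=0 u=1 r=0 q=0 y=0 n0=1 z=0 n1=0 x=0
  Δ1: clk:0→1
  Δ2: n1:0→1
  Δ3: r:0→1
  Δ4: u:1→0
  Δ5: q:0→1
  Δ6: z:0→1
  Δ7: p:0→1, y:0→1
  (7Δ to stable)
t=3 Δ0: v=1 p=1 clk=1 u=0 r=1 q=1 y=1 n0=1 z=1 n1=1 x=0
  Δ1: clk:1→0
  (1Δ to stable)
t=4 Δ0: v=1 p=1 clk=0 u=0 r=1 q=1 y=1 n0=1 z=1 n1=1 x=0
  Δ1: clk:0→1
  Δ2: v:1→0
  Δ3: r:1→0
  Δ4: u:0→1
  Δ5: q:1→0
  Δ6: z:1→0
  Δ7: p:1→0, y:1→0
  (7Δ to stable)
t=5 Δ0: v=0 p=0 clk=1 u=1 r=0 q=0 y=0 n0=1 z=0 n1=1 x=0
  Δ1: clk:1→0
  (1Δ to stable)
t=6 Δ0: v=0 p=0 clk=0 u=1 r=0 q=0 y=0 n0=1 z=0 n1=1 x=0
  Δ1: clk:0→1
  (1Δ to stable)

4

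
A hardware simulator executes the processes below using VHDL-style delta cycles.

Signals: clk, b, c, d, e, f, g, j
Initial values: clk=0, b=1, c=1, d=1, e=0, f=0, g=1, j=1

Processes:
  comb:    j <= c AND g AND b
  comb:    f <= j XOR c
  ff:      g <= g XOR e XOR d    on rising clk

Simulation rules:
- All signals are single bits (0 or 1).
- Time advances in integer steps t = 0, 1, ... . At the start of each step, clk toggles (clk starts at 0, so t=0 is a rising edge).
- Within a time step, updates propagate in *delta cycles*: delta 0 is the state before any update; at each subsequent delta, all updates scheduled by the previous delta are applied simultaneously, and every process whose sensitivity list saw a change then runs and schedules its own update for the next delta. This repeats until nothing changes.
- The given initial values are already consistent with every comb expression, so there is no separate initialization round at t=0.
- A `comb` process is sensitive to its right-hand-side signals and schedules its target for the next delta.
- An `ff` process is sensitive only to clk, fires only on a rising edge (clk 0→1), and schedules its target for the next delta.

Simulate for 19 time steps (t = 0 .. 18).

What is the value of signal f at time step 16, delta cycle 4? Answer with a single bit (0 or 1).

1

t0.Δ0 j=1 d=1 e=0 g=1 b=1 c=1 f=0 clk=0
t0.Δ1 j=1 d=1 e=0 g=1 b=1 c=1 f=0 clk=1
t0.Δ2 j=1 d=1 e=0 g=0 b=1 c=1 f=0 clk=1
t0.Δ3 j=0 d=1 e=0 g=0 b=1 c=1 f=0 clk=1
t0.Δ4 j=0 d=1 e=0 g=0 b=1 c=1 f=1 clk=1
t1.Δ0 j=0 d=1 e=0 g=0 b=1 c=1 f=1 clk=1
t1.Δ1 j=0 d=1 e=0 g=0 b=1 c=1 f=1 clk=0
t2.Δ0 j=0 d=1 e=0 g=0 b=1 c=1 f=1 clk=0
t2.Δ1 j=0 d=1 e=0 g=0 b=1 c=1 f=1 clk=1
t2.Δ2 j=0 d=1 e=0 g=1 b=1 c=1 f=1 clk=1
t2.Δ3 j=1 d=1 e=0 g=1 b=1 c=1 f=1 clk=1
t2.Δ4 j=1 d=1 e=0 g=1 b=1 c=1 f=0 clk=1
t3.Δ0 j=1 d=1 e=0 g=1 b=1 c=1 f=0 clk=1
t3.Δ1 j=1 d=1 e=0 g=1 b=1 c=1 f=0 clk=0
t4.Δ0 j=1 d=1 e=0 g=1 b=1 c=1 f=0 clk=0
t4.Δ1 j=1 d=1 e=0 g=1 b=1 c=1 f=0 clk=1
t4.Δ2 j=1 d=1 e=0 g=0 b=1 c=1 f=0 clk=1
t4.Δ3 j=0 d=1 e=0 g=0 b=1 c=1 f=0 clk=1
t4.Δ4 j=0 d=1 e=0 g=0 b=1 c=1 f=1 clk=1
t5.Δ0 j=0 d=1 e=0 g=0 b=1 c=1 f=1 clk=1
t5.Δ1 j=0 d=1 e=0 g=0 b=1 c=1 f=1 clk=0
t6.Δ0 j=0 d=1 e=0 g=0 b=1 c=1 f=1 clk=0
t6.Δ1 j=0 d=1 e=0 g=0 b=1 c=1 f=1 clk=1
t6.Δ2 j=0 d=1 e=0 g=1 b=1 c=1 f=1 clk=1
t6.Δ3 j=1 d=1 e=0 g=1 b=1 c=1 f=1 clk=1
t6.Δ4 j=1 d=1 e=0 g=1 b=1 c=1 f=0 clk=1
t7.Δ0 j=1 d=1 e=0 g=1 b=1 c=1 f=0 clk=1
t7.Δ1 j=1 d=1 e=0 g=1 b=1 c=1 f=0 clk=0
t8.Δ0 j=1 d=1 e=0 g=1 b=1 c=1 f=0 clk=0
t8.Δ1 j=1 d=1 e=0 g=1 b=1 c=1 f=0 clk=1
t8.Δ2 j=1 d=1 e=0 g=0 b=1 c=1 f=0 clk=1
t8.Δ3 j=0 d=1 e=0 g=0 b=1 c=1 f=0 clk=1
t8.Δ4 j=0 d=1 e=0 g=0 b=1 c=1 f=1 clk=1
t9.Δ0 j=0 d=1 e=0 g=0 b=1 c=1 f=1 clk=1
t9.Δ1 j=0 d=1 e=0 g=0 b=1 c=1 f=1 clk=0
t10.Δ0 j=0 d=1 e=0 g=0 b=1 c=1 f=1 clk=0
t10.Δ1 j=0 d=1 e=0 g=0 b=1 c=1 f=1 clk=1
t10.Δ2 j=0 d=1 e=0 g=1 b=1 c=1 f=1 clk=1
t10.Δ3 j=1 d=1 e=0 g=1 b=1 c=1 f=1 clk=1
t10.Δ4 j=1 d=1 e=0 g=1 b=1 c=1 f=0 clk=1
t11.Δ0 j=1 d=1 e=0 g=1 b=1 c=1 f=0 clk=1
t11.Δ1 j=1 d=1 e=0 g=1 b=1 c=1 f=0 clk=0
t12.Δ0 j=1 d=1 e=0 g=1 b=1 c=1 f=0 clk=0
t12.Δ1 j=1 d=1 e=0 g=1 b=1 c=1 f=0 clk=1
t12.Δ2 j=1 d=1 e=0 g=0 b=1 c=1 f=0 clk=1
t12.Δ3 j=0 d=1 e=0 g=0 b=1 c=1 f=0 clk=1
t12.Δ4 j=0 d=1 e=0 g=0 b=1 c=1 f=1 clk=1
t13.Δ0 j=0 d=1 e=0 g=0 b=1 c=1 f=1 clk=1
t13.Δ1 j=0 d=1 e=0 g=0 b=1 c=1 f=1 clk=0
t14.Δ0 j=0 d=1 e=0 g=0 b=1 c=1 f=1 clk=0
t14.Δ1 j=0 d=1 e=0 g=0 b=1 c=1 f=1 clk=1
t14.Δ2 j=0 d=1 e=0 g=1 b=1 c=1 f=1 clk=1
t14.Δ3 j=1 d=1 e=0 g=1 b=1 c=1 f=1 clk=1
t14.Δ4 j=1 d=1 e=0 g=1 b=1 c=1 f=0 clk=1
t15.Δ0 j=1 d=1 e=0 g=1 b=1 c=1 f=0 clk=1
t15.Δ1 j=1 d=1 e=0 g=1 b=1 c=1 f=0 clk=0
t16.Δ0 j=1 d=1 e=0 g=1 b=1 c=1 f=0 clk=0
t16.Δ1 j=1 d=1 e=0 g=1 b=1 c=1 f=0 clk=1
t16.Δ2 j=1 d=1 e=0 g=0 b=1 c=1 f=0 clk=1
t16.Δ3 j=0 d=1 e=0 g=0 b=1 c=1 f=0 clk=1
t16.Δ4 j=0 d=1 e=0 g=0 b=1 c=1 f=1 clk=1
t17.Δ0 j=0 d=1 e=0 g=0 b=1 c=1 f=1 clk=1
t17.Δ1 j=0 d=1 e=0 g=0 b=1 c=1 f=1 clk=0
t18.Δ0 j=0 d=1 e=0 g=0 b=1 c=1 f=1 clk=0
t18.Δ1 j=0 d=1 e=0 g=0 b=1 c=1 f=1 clk=1
t18.Δ2 j=0 d=1 e=0 g=1 b=1 c=1 f=1 clk=1
t18.Δ3 j=1 d=1 e=0 g=1 b=1 c=1 f=1 clk=1
t18.Δ4 j=1 d=1 e=0 g=1 b=1 c=1 f=0 clk=1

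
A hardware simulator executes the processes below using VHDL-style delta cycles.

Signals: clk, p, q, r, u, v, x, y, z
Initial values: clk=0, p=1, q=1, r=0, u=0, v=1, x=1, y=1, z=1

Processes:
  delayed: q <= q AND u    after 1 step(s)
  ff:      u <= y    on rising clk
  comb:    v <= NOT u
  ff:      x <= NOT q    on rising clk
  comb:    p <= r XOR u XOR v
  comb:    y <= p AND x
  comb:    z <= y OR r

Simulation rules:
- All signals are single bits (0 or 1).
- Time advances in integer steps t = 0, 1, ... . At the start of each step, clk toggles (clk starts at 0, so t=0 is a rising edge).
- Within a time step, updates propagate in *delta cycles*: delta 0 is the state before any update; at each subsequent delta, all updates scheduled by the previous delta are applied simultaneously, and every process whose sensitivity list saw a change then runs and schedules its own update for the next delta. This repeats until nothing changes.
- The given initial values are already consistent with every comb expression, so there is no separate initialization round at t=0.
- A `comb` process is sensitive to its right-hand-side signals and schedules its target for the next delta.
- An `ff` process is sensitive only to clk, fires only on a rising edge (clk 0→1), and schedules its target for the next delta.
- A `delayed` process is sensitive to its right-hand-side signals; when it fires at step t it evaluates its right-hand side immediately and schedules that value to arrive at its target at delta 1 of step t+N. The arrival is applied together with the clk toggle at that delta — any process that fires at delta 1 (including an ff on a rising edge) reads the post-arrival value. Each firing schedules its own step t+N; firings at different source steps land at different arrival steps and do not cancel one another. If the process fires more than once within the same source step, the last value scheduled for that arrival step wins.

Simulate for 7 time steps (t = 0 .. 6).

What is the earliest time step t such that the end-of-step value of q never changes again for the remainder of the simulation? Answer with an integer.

t0.Δ0 p=1 u=0 clk=0 v=1 x=1 r=0 z=1 q=1 y=1
t0.Δ1 p=1 u=0 clk=1 v=1 x=1 r=0 z=1 q=1 y=1
t0.Δ2 p=1 u=1 clk=1 v=1 x=0 r=0 z=1 q=1 y=1
t0.Δ3 p=0 u=1 clk=1 v=0 x=0 r=0 z=1 q=1 y=0
t0.Δ4 p=1 u=1 clk=1 v=0 x=0 r=0 z=0 q=1 y=0
t1.Δ0 p=1 u=1 clk=1 v=0 x=0 r=0 z=0 q=1 y=0
t1.Δ1 p=1 u=1 clk=0 v=0 x=0 r=0 z=0 q=1 y=0
t2.Δ0 p=1 u=1 clk=0 v=0 x=0 r=0 z=0 q=1 y=0
t2.Δ1 p=1 u=1 clk=1 v=0 x=0 r=0 z=0 q=1 y=0
t2.Δ2 p=1 u=0 clk=1 v=0 x=0 r=0 z=0 q=1 y=0
t2.Δ3 p=0 u=0 clk=1 v=1 x=0 r=0 z=0 q=1 y=0
t2.Δ4 p=1 u=0 clk=1 v=1 x=0 r=0 z=0 q=1 y=0
t3.Δ0 p=1 u=0 clk=1 v=1 x=0 r=0 z=0 q=1 y=0
t3.Δ1 p=1 u=0 clk=0 v=1 x=0 r=0 z=0 q=0 y=0
t4.Δ0 p=1 u=0 clk=0 v=1 x=0 r=0 z=0 q=0 y=0
t4.Δ1 p=1 u=0 clk=1 v=1 x=0 r=0 z=0 q=0 y=0
t4.Δ2 p=1 u=0 clk=1 v=1 x=1 r=0 z=0 q=0 y=0
t4.Δ3 p=1 u=0 clk=1 v=1 x=1 r=0 z=0 q=0 y=1
t4.Δ4 p=1 u=0 clk=1 v=1 x=1 r=0 z=1 q=0 y=1
t5.Δ0 p=1 u=0 clk=1 v=1 x=1 r=0 z=1 q=0 y=1
t5.Δ1 p=1 u=0 clk=0 v=1 x=1 r=0 z=1 q=0 y=1
t6.Δ0 p=1 u=0 clk=0 v=1 x=1 r=0 z=1 q=0 y=1
t6.Δ1 p=1 u=0 clk=1 v=1 x=1 r=0 z=1 q=0 y=1
t6.Δ2 p=1 u=1 clk=1 v=1 x=1 r=0 z=1 q=0 y=1
t6.Δ3 p=0 u=1 clk=1 v=0 x=1 r=0 z=1 q=0 y=1
t6.Δ4 p=1 u=1 clk=1 v=0 x=1 r=0 z=1 q=0 y=0
t6.Δ5 p=1 u=1 clk=1 v=0 x=1 r=0 z=0 q=0 y=1
t6.Δ6 p=1 u=1 clk=1 v=0 x=1 r=0 z=1 q=0 y=1

3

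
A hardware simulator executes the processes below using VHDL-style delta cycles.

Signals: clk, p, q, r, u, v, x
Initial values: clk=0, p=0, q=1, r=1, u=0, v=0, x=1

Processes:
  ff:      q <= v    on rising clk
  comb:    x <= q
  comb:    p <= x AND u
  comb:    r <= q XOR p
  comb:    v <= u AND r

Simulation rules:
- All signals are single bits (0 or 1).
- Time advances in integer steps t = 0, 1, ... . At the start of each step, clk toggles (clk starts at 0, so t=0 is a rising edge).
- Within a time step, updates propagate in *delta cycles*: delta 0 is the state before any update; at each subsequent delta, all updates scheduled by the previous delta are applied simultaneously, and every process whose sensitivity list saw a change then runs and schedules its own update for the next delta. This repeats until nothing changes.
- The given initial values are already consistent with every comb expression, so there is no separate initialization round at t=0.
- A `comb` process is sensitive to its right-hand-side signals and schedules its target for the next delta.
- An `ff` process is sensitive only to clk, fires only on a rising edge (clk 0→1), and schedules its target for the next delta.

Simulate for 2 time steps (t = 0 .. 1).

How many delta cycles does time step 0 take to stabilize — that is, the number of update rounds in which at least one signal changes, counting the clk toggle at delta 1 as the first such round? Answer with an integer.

[bits: p,r,clk,q,v,u,x]
t=0: Δ0=0101001 Δ1=0111001 Δ2=0110001 Δ3=0010000 | 3Δ
t=1: Δ0=0010000 Δ1=0000000 | 1Δ

3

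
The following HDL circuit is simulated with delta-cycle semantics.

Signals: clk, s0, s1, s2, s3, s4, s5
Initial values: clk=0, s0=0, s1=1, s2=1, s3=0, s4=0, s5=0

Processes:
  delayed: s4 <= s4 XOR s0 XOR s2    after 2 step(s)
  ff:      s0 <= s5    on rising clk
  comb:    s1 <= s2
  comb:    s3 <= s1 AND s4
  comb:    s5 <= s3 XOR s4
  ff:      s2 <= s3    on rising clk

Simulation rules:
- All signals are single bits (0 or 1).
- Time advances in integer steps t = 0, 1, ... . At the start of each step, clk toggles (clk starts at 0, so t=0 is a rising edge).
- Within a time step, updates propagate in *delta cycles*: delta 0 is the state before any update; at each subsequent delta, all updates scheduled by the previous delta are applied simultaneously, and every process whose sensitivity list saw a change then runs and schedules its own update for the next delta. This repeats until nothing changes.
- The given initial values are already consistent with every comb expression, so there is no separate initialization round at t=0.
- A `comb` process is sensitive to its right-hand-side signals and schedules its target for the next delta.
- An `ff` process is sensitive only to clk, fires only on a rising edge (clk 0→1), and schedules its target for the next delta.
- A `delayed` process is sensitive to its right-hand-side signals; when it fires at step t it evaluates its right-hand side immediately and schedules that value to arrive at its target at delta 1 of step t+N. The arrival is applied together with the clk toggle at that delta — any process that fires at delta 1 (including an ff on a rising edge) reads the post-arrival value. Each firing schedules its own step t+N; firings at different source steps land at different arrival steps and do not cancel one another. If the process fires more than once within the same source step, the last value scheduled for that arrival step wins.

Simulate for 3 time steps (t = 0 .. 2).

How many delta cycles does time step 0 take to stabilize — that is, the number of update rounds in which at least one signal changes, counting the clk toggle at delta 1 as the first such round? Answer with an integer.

t=0 Δ0: clk=0 s5=0 s3=0 s1=1 s2=1 s4=0 s0=0
  Δ1: clk:0→1
  Δ2: s2:1→0
  Δ3: s1:1→0
  (3Δ to stable)
t=1 Δ0: clk=1 s5=0 s3=0 s1=0 s2=0 s4=0 s0=0
  Δ1: clk:1→0
  (1Δ to stable)
t=2 Δ0: clk=0 s5=0 s3=0 s1=0 s2=0 s4=0 s0=0
  Δ1: clk:0→1
  (1Δ to stable)

3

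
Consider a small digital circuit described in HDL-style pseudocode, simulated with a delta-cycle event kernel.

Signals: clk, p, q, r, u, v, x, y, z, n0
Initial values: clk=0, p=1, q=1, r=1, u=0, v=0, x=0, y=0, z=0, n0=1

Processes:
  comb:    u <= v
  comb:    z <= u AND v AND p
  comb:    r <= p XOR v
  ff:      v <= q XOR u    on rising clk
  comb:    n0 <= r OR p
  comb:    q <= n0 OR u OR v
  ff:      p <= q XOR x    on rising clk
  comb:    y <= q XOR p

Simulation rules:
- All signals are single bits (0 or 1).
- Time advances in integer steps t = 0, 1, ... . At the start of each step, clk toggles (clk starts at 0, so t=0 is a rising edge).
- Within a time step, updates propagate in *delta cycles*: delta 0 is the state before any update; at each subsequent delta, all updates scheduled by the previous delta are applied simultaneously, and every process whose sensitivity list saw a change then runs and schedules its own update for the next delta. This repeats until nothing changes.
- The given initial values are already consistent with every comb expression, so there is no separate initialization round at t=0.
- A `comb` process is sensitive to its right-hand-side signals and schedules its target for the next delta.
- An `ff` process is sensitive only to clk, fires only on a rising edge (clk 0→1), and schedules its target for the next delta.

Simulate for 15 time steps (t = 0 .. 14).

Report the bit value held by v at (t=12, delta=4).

1

t0.Δ0 y=0 clk=0 n0=1 u=0 v=0 q=1 r=1 x=0 z=0 p=1
t0.Δ1 y=0 clk=1 n0=1 u=0 v=0 q=1 r=1 x=0 z=0 p=1
t0.Δ2 y=0 clk=1 n0=1 u=0 v=1 q=1 r=1 x=0 z=0 p=1
t0.Δ3 y=0 clk=1 n0=1 u=1 v=1 q=1 r=0 x=0 z=0 p=1
t0.Δ4 y=0 clk=1 n0=1 u=1 v=1 q=1 r=0 x=0 z=1 p=1
t1.Δ0 y=0 clk=1 n0=1 u=1 v=1 q=1 r=0 x=0 z=1 p=1
t1.Δ1 y=0 clk=0 n0=1 u=1 v=1 q=1 r=0 x=0 z=1 p=1
t2.Δ0 y=0 clk=0 n0=1 u=1 v=1 q=1 r=0 x=0 z=1 p=1
t2.Δ1 y=0 clk=1 n0=1 u=1 v=1 q=1 r=0 x=0 z=1 p=1
t2.Δ2 y=0 clk=1 n0=1 u=1 v=0 q=1 r=0 x=0 z=1 p=1
t2.Δ3 y=0 clk=1 n0=1 u=0 v=0 q=1 r=1 x=0 z=0 p=1
t3.Δ0 y=0 clk=1 n0=1 u=0 v=0 q=1 r=1 x=0 z=0 p=1
t3.Δ1 y=0 clk=0 n0=1 u=0 v=0 q=1 r=1 x=0 z=0 p=1
t4.Δ0 y=0 clk=0 n0=1 u=0 v=0 q=1 r=1 x=0 z=0 p=1
t4.Δ1 y=0 clk=1 n0=1 u=0 v=0 q=1 r=1 x=0 z=0 p=1
t4.Δ2 y=0 clk=1 n0=1 u=0 v=1 q=1 r=1 x=0 z=0 p=1
t4.Δ3 y=0 clk=1 n0=1 u=1 v=1 q=1 r=0 x=0 z=0 p=1
t4.Δ4 y=0 clk=1 n0=1 u=1 v=1 q=1 r=0 x=0 z=1 p=1
t5.Δ0 y=0 clk=1 n0=1 u=1 v=1 q=1 r=0 x=0 z=1 p=1
t5.Δ1 y=0 clk=0 n0=1 u=1 v=1 q=1 r=0 x=0 z=1 p=1
t6.Δ0 y=0 clk=0 n0=1 u=1 v=1 q=1 r=0 x=0 z=1 p=1
t6.Δ1 y=0 clk=1 n0=1 u=1 v=1 q=1 r=0 x=0 z=1 p=1
t6.Δ2 y=0 clk=1 n0=1 u=1 v=0 q=1 r=0 x=0 z=1 p=1
t6.Δ3 y=0 clk=1 n0=1 u=0 v=0 q=1 r=1 x=0 z=0 p=1
t7.Δ0 y=0 clk=1 n0=1 u=0 v=0 q=1 r=1 x=0 z=0 p=1
t7.Δ1 y=0 clk=0 n0=1 u=0 v=0 q=1 r=1 x=0 z=0 p=1
t8.Δ0 y=0 clk=0 n0=1 u=0 v=0 q=1 r=1 x=0 z=0 p=1
t8.Δ1 y=0 clk=1 n0=1 u=0 v=0 q=1 r=1 x=0 z=0 p=1
t8.Δ2 y=0 clk=1 n0=1 u=0 v=1 q=1 r=1 x=0 z=0 p=1
t8.Δ3 y=0 clk=1 n0=1 u=1 v=1 q=1 r=0 x=0 z=0 p=1
t8.Δ4 y=0 clk=1 n0=1 u=1 v=1 q=1 r=0 x=0 z=1 p=1
t9.Δ0 y=0 clk=1 n0=1 u=1 v=1 q=1 r=0 x=0 z=1 p=1
t9.Δ1 y=0 clk=0 n0=1 u=1 v=1 q=1 r=0 x=0 z=1 p=1
t10.Δ0 y=0 clk=0 n0=1 u=1 v=1 q=1 r=0 x=0 z=1 p=1
t10.Δ1 y=0 clk=1 n0=1 u=1 v=1 q=1 r=0 x=0 z=1 p=1
t10.Δ2 y=0 clk=1 n0=1 u=1 v=0 q=1 r=0 x=0 z=1 p=1
t10.Δ3 y=0 clk=1 n0=1 u=0 v=0 q=1 r=1 x=0 z=0 p=1
t11.Δ0 y=0 clk=1 n0=1 u=0 v=0 q=1 r=1 x=0 z=0 p=1
t11.Δ1 y=0 clk=0 n0=1 u=0 v=0 q=1 r=1 x=0 z=0 p=1
t12.Δ0 y=0 clk=0 n0=1 u=0 v=0 q=1 r=1 x=0 z=0 p=1
t12.Δ1 y=0 clk=1 n0=1 u=0 v=0 q=1 r=1 x=0 z=0 p=1
t12.Δ2 y=0 clk=1 n0=1 u=0 v=1 q=1 r=1 x=0 z=0 p=1
t12.Δ3 y=0 clk=1 n0=1 u=1 v=1 q=1 r=0 x=0 z=0 p=1
t12.Δ4 y=0 clk=1 n0=1 u=1 v=1 q=1 r=0 x=0 z=1 p=1
t13.Δ0 y=0 clk=1 n0=1 u=1 v=1 q=1 r=0 x=0 z=1 p=1
t13.Δ1 y=0 clk=0 n0=1 u=1 v=1 q=1 r=0 x=0 z=1 p=1
t14.Δ0 y=0 clk=0 n0=1 u=1 v=1 q=1 r=0 x=0 z=1 p=1
t14.Δ1 y=0 clk=1 n0=1 u=1 v=1 q=1 r=0 x=0 z=1 p=1
t14.Δ2 y=0 clk=1 n0=1 u=1 v=0 q=1 r=0 x=0 z=1 p=1
t14.Δ3 y=0 clk=1 n0=1 u=0 v=0 q=1 r=1 x=0 z=0 p=1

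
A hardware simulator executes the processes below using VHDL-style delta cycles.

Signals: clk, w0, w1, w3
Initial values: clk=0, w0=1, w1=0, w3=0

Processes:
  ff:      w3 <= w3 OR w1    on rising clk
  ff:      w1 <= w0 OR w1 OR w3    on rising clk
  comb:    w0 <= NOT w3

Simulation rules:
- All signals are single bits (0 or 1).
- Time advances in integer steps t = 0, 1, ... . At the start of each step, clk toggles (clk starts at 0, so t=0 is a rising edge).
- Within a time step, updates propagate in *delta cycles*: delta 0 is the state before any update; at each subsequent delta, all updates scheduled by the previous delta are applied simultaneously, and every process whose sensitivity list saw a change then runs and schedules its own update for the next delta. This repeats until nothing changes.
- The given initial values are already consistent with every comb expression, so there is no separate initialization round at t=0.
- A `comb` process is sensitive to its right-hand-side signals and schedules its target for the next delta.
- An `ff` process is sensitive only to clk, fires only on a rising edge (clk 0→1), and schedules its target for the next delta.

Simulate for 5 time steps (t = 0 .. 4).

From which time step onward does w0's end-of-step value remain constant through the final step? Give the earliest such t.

t=0 Δ0: w3=0 clk=0 w1=0 w0=1
  Δ1: clk:0→1
  Δ2: w1:0→1
  (2Δ to stable)
t=1 Δ0: w3=0 clk=1 w1=1 w0=1
  Δ1: clk:1→0
  (1Δ to stable)
t=2 Δ0: w3=0 clk=0 w1=1 w0=1
  Δ1: clk:0→1
  Δ2: w3:0→1
  Δ3: w0:1→0
  (3Δ to stable)
t=3 Δ0: w3=1 clk=1 w1=1 w0=0
  Δ1: clk:1→0
  (1Δ to stable)
t=4 Δ0: w3=1 clk=0 w1=1 w0=0
  Δ1: clk:0→1
  (1Δ to stable)

2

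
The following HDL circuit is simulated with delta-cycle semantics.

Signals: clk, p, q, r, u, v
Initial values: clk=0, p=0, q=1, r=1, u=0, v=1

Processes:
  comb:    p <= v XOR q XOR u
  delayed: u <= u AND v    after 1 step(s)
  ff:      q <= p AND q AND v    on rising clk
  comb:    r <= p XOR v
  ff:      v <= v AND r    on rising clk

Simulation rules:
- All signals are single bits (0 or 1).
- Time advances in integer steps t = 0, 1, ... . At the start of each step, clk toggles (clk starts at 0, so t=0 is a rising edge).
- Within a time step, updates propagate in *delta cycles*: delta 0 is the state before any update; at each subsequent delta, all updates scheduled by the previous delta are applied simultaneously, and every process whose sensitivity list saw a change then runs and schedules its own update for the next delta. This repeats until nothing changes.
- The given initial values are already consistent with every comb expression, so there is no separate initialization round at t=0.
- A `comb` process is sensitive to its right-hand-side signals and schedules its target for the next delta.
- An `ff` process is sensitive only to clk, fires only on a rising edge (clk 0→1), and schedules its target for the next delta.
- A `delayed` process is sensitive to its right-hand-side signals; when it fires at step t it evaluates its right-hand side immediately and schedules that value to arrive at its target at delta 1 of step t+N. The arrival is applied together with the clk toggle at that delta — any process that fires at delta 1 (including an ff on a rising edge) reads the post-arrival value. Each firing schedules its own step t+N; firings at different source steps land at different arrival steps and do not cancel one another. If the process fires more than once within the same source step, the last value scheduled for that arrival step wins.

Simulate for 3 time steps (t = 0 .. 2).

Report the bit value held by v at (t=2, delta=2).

0

t0.Δ0 q=1 r=1 u=0 clk=0 v=1 p=0
t0.Δ1 q=1 r=1 u=0 clk=1 v=1 p=0
t0.Δ2 q=0 r=1 u=0 clk=1 v=1 p=0
t0.Δ3 q=0 r=1 u=0 clk=1 v=1 p=1
t0.Δ4 q=0 r=0 u=0 clk=1 v=1 p=1
t1.Δ0 q=0 r=0 u=0 clk=1 v=1 p=1
t1.Δ1 q=0 r=0 u=0 clk=0 v=1 p=1
t2.Δ0 q=0 r=0 u=0 clk=0 v=1 p=1
t2.Δ1 q=0 r=0 u=0 clk=1 v=1 p=1
t2.Δ2 q=0 r=0 u=0 clk=1 v=0 p=1
t2.Δ3 q=0 r=1 u=0 clk=1 v=0 p=0
t2.Δ4 q=0 r=0 u=0 clk=1 v=0 p=0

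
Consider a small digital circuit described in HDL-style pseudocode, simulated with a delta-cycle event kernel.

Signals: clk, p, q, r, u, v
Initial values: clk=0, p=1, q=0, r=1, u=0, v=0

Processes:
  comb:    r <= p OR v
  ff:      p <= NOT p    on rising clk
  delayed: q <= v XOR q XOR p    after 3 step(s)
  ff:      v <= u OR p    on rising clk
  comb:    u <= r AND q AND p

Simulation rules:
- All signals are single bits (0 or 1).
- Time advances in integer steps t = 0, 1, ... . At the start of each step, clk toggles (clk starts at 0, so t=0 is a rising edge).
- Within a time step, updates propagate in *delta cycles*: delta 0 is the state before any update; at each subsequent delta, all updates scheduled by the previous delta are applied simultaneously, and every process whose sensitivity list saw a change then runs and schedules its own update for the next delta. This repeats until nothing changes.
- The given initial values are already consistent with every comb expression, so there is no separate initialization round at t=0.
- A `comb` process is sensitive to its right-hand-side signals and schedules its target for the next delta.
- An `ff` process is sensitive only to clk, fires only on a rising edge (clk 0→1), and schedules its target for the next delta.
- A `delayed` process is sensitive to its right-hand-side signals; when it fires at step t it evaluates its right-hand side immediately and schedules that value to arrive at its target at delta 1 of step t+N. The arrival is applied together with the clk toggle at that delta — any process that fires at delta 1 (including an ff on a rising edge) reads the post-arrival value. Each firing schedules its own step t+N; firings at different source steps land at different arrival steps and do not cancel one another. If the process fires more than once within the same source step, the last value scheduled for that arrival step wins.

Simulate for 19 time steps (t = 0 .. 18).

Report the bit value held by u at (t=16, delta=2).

t=0 Δ0: r=1 clk=0 u=0 v=0 p=1 q=0
  Δ1: clk:0→1
  Δ2: v:0→1, p:1→0
  (2Δ to stable)
t=1 Δ0: r=1 clk=1 u=0 v=1 p=0 q=0
  Δ1: clk:1→0
  (1Δ to stable)
t=2 Δ0: r=1 clk=0 u=0 v=1 p=0 q=0
  Δ1: clk:0→1
  Δ2: v:1→0, p:0→1
  (2Δ to stable)
t=3 Δ0: r=1 clk=1 u=0 v=0 p=1 q=0
  Δ1: clk:1→0, q:0→1
  Δ2: u:0→1
  (2Δ to stable)
t=4 Δ0: r=1 clk=0 u=1 v=0 p=1 q=1
  Δ1: clk:0→1
  Δ2: v:0→1, p:1→0
  Δ3: u:1→0
  (3Δ to stable)
t=5 Δ0: r=1 clk=1 u=0 v=1 p=0 q=1
  Δ1: clk:1→0
  (1Δ to stable)
t=6 Δ0: r=1 clk=0 u=0 v=1 p=0 q=1
  Δ1: clk:0→1, q:1→0
  Δ2: v:1→0, p:0→1
  (2Δ to stable)
t=7 Δ0: r=1 clk=1 u=0 v=0 p=1 q=0
  Δ1: clk:1→0
  (1Δ to stable)
t=8 Δ0: r=1 clk=0 u=0 v=0 p=1 q=0
  Δ1: clk:0→1
  Δ2: v:0→1, p:1→0
  (2Δ to stable)
t=9 Δ0: r=1 clk=1 u=0 v=1 p=0 q=0
  Δ1: clk:1→0, q:0→1
  (1Δ to stable)
t=10 Δ0: r=1 clk=0 u=0 v=1 p=0 q=1
  Δ1: clk:0→1
  Δ2: v:1→0, p:0→1
  Δ3: u:0→1
  (3Δ to stable)
t=11 Δ0: r=1 clk=1 u=1 v=0 p=1 q=1
  Δ1: clk:1→0
  (1Δ to stable)
t=12 Δ0: r=1 clk=0 u=1 v=0 p=1 q=1
  Δ1: clk:0→1, q:1→0
  Δ2: u:1→0, v:0→1, p:1→0
  (2Δ to stable)
t=13 Δ0: r=1 clk=1 u=0 v=1 p=0 q=0
  Δ1: clk:1→0
  (1Δ to stable)
t=14 Δ0: r=1 clk=0 u=0 v=1 p=0 q=0
  Δ1: clk:0→1
  Δ2: v:1→0, p:0→1
  (2Δ to stable)
t=15 Δ0: r=1 clk=1 u=0 v=0 p=1 q=0
  Δ1: clk:1→0, q:0→1
  Δ2: u:0→1
  (2Δ to stable)
t=16 Δ0: r=1 clk=0 u=1 v=0 p=1 q=1
  Δ1: clk:0→1
  Δ2: v:0→1, p:1→0
  Δ3: u:1→0
  (3Δ to stable)
t=17 Δ0: r=1 clk=1 u=0 v=1 p=0 q=1
  Δ1: clk:1→0
  (1Δ to stable)
t=18 Δ0: r=1 clk=0 u=0 v=1 p=0 q=1
  Δ1: clk:0→1, q:1→0
  Δ2: v:1→0, p:0→1
  (2Δ to stable)

1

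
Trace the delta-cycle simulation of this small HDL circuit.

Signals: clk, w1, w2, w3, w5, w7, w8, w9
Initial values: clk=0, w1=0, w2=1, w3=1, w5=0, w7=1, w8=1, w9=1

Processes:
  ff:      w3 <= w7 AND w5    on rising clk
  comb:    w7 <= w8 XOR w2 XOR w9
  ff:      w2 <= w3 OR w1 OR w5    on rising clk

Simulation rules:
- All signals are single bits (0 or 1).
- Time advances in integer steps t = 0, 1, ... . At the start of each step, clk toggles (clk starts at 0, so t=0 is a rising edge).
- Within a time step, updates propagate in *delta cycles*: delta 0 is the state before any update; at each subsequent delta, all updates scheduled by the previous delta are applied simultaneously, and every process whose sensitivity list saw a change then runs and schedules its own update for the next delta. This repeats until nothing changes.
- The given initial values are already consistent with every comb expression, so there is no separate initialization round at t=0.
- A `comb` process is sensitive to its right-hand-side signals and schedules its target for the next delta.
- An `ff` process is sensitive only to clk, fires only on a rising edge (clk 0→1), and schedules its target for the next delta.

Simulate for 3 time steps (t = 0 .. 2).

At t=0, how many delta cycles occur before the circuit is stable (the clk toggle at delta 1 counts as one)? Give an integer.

t=0 Δ0: w2=1 clk=0 w3=1 w9=1 w7=1 w1=0 w5=0 w8=1
  Δ1: clk:0→1
  Δ2: w3:1→0
  (2Δ to stable)
t=1 Δ0: w2=1 clk=1 w3=0 w9=1 w7=1 w1=0 w5=0 w8=1
  Δ1: clk:1→0
  (1Δ to stable)
t=2 Δ0: w2=1 clk=0 w3=0 w9=1 w7=1 w1=0 w5=0 w8=1
  Δ1: clk:0→1
  Δ2: w2:1→0
  Δ3: w7:1→0
  (3Δ to stable)

2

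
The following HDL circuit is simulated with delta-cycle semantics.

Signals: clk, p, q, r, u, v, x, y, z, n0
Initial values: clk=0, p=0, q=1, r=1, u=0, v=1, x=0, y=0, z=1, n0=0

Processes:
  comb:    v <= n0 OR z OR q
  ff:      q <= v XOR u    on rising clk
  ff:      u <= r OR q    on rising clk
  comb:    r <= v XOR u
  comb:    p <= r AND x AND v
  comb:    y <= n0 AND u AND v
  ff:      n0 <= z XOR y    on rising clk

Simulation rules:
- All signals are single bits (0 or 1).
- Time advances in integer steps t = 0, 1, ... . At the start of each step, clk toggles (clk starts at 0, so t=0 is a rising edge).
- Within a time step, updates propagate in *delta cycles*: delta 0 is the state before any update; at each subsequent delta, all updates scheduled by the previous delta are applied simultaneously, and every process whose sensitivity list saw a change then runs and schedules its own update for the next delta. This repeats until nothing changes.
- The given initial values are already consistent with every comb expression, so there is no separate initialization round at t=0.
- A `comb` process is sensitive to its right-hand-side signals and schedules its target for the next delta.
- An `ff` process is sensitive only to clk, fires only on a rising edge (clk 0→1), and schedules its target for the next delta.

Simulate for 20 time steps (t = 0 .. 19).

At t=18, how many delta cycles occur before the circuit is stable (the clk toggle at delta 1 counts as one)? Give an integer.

3

t=0 Δ0: clk=0 u=0 z=1 n0=0 v=1 p=0 r=1 x=0 q=1 y=0
  Δ1: clk:0→1
  Δ2: u:0→1, n0:0→1
  Δ3: r:1→0, y:0→1
  (3Δ to stable)
t=1 Δ0: clk=1 u=1 z=1 n0=1 v=1 p=0 r=0 x=0 q=1 y=1
  Δ1: clk:1→0
  (1Δ to stable)
t=2 Δ0: clk=0 u=1 z=1 n0=1 v=1 p=0 r=0 x=0 q=1 y=1
  Δ1: clk:0→1
  Δ2: n0:1→0, q:1→0
  Δ3: y:1→0
  (3Δ to stable)
t=3 Δ0: clk=1 u=1 z=1 n0=0 v=1 p=0 r=0 x=0 q=0 y=0
  Δ1: clk:1→0
  (1Δ to stable)
t=4 Δ0: clk=0 u=1 z=1 n0=0 v=1 p=0 r=0 x=0 q=0 y=0
  Δ1: clk:0→1
  Δ2: u:1→0, n0:0→1
  Δ3: r:0→1
  (3Δ to stable)
t=5 Δ0: clk=1 u=0 z=1 n0=1 v=1 p=0 r=1 x=0 q=0 y=0
  Δ1: clk:1→0
  (1Δ to stable)
t=6 Δ0: clk=0 u=0 z=1 n0=1 v=1 p=0 r=1 x=0 q=0 y=0
  Δ1: clk:0→1
  Δ2: u:0→1, q:0→1
  Δ3: r:1→0, y:0→1
  (3Δ to stable)
t=7 Δ0: clk=1 u=1 z=1 n0=1 v=1 p=0 r=0 x=0 q=1 y=1
  Δ1: clk:1→0
  (1Δ to stable)
t=8 Δ0: clk=0 u=1 z=1 n0=1 v=1 p=0 r=0 x=0 q=1 y=1
  Δ1: clk:0→1
  Δ2: n0:1→0, q:1→0
  Δ3: y:1→0
  (3Δ to stable)
t=9 Δ0: clk=1 u=1 z=1 n0=0 v=1 p=0 r=0 x=0 q=0 y=0
  Δ1: clk:1→0
  (1Δ to stable)
t=10 Δ0: clk=0 u=1 z=1 n0=0 v=1 p=0 r=0 x=0 q=0 y=0
  Δ1: clk:0→1
  Δ2: u:1→0, n0:0→1
  Δ3: r:0→1
  (3Δ to stable)
t=11 Δ0: clk=1 u=0 z=1 n0=1 v=1 p=0 r=1 x=0 q=0 y=0
  Δ1: clk:1→0
  (1Δ to stable)
t=12 Δ0: clk=0 u=0 z=1 n0=1 v=1 p=0 r=1 x=0 q=0 y=0
  Δ1: clk:0→1
  Δ2: u:0→1, q:0→1
  Δ3: r:1→0, y:0→1
  (3Δ to stable)
t=13 Δ0: clk=1 u=1 z=1 n0=1 v=1 p=0 r=0 x=0 q=1 y=1
  Δ1: clk:1→0
  (1Δ to stable)
t=14 Δ0: clk=0 u=1 z=1 n0=1 v=1 p=0 r=0 x=0 q=1 y=1
  Δ1: clk:0→1
  Δ2: n0:1→0, q:1→0
  Δ3: y:1→0
  (3Δ to stable)
t=15 Δ0: clk=1 u=1 z=1 n0=0 v=1 p=0 r=0 x=0 q=0 y=0
  Δ1: clk:1→0
  (1Δ to stable)
t=16 Δ0: clk=0 u=1 z=1 n0=0 v=1 p=0 r=0 x=0 q=0 y=0
  Δ1: clk:0→1
  Δ2: u:1→0, n0:0→1
  Δ3: r:0→1
  (3Δ to stable)
t=17 Δ0: clk=1 u=0 z=1 n0=1 v=1 p=0 r=1 x=0 q=0 y=0
  Δ1: clk:1→0
  (1Δ to stable)
t=18 Δ0: clk=0 u=0 z=1 n0=1 v=1 p=0 r=1 x=0 q=0 y=0
  Δ1: clk:0→1
  Δ2: u:0→1, q:0→1
  Δ3: r:1→0, y:0→1
  (3Δ to stable)
t=19 Δ0: clk=1 u=1 z=1 n0=1 v=1 p=0 r=0 x=0 q=1 y=1
  Δ1: clk:1→0
  (1Δ to stable)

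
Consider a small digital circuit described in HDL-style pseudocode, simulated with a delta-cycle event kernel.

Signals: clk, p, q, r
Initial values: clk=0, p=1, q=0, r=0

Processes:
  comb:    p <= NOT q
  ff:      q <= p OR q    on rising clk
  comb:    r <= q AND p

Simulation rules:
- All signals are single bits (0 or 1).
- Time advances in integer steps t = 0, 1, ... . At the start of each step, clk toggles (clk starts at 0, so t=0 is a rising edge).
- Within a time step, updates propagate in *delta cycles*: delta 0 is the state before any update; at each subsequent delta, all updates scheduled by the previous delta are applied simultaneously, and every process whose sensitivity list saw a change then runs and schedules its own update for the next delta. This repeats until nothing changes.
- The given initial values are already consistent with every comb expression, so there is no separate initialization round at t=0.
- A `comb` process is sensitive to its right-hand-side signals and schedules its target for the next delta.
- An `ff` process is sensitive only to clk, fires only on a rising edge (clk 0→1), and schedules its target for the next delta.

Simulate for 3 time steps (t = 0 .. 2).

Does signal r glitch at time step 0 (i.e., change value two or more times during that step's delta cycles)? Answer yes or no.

yes

[bits: clk,r,q,p]
t=0: Δ0=0001 Δ1=1001 Δ2=1011 Δ3=1110 Δ4=1010 | 4Δ
t=1: Δ0=1010 Δ1=0010 | 1Δ
t=2: Δ0=0010 Δ1=1010 | 1Δ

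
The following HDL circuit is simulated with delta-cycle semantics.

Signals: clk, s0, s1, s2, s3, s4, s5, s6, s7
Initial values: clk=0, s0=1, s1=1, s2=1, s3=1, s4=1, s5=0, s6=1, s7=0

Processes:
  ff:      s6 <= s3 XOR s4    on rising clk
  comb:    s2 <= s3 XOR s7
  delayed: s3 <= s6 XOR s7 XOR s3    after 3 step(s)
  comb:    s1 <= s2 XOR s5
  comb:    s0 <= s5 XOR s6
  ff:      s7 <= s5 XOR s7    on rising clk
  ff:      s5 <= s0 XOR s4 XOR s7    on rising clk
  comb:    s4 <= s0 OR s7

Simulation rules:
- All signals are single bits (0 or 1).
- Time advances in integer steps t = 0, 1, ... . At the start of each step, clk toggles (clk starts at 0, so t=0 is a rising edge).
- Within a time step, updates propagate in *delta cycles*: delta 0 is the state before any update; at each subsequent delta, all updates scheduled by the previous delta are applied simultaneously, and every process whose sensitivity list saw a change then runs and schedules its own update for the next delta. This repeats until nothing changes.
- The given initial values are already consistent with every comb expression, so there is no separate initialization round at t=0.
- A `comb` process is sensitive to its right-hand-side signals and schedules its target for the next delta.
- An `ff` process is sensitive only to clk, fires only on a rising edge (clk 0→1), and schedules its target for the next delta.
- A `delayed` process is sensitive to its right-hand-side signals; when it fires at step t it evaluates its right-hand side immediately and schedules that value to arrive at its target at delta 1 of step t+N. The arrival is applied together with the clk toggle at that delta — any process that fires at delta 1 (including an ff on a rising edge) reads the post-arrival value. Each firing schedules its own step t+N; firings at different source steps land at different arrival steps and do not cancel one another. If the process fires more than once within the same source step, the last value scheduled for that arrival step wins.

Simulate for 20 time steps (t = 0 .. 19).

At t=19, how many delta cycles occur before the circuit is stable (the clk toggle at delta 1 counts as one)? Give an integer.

[bits: s6,s5,s0,s4,s2,s7,s1,clk,s3]
t=0: Δ0=101110101 Δ1=101110111 Δ2=001110111 Δ3=000110111 Δ4=000010111 | 4Δ
t=1: Δ0=000010111 Δ1=000010101 | 1Δ
t=2: Δ0=000010101 Δ1=000010111 Δ2=100010111 Δ3=101010111 Δ4=101110111 | 4Δ
t=3: Δ0=101110111 Δ1=101110101 | 1Δ
t=4: Δ0=101110101 Δ1=101110111 Δ2=001110111 Δ3=000110111 Δ4=000010111 | 4Δ
t=5: Δ0=000010111 Δ1=000010100 Δ2=000000100 Δ3=000000000 | 3Δ
t=6: Δ0=000000000 Δ1=000000010 | 1Δ
t=7: Δ0=000000010 Δ1=000000001 Δ2=000010001 Δ3=000010101 | 3Δ
t=8: Δ0=000010101 Δ1=000010110 Δ2=000000110 Δ3=000000010 | 3Δ
t=9: Δ0=000000010 Δ1=000000000 | 1Δ
t=10: Δ0=000000000 Δ1=000000011 Δ2=100010011 Δ3=101010111 Δ4=101110111 | 4Δ
t=11: Δ0=101110111 Δ1=101110100 Δ2=101100100 Δ3=101100000 | 3Δ
t=12: Δ0=101100000 Δ1=101100010 | 1Δ
t=13: Δ0=101100010 Δ1=101100000 | 1Δ
t=14: Δ0=101100000 Δ1=101100011 Δ2=001110011 Δ3=000110111 Δ4=000010111 | 4Δ
t=15: Δ0=000010111 Δ1=000010101 | 1Δ
t=16: Δ0=000010101 Δ1=000010111 Δ2=100010111 Δ3=101010111 Δ4=101110111 | 4Δ
t=17: Δ0=101110111 Δ1=101110101 | 1Δ
t=18: Δ0=101110101 Δ1=101110111 Δ2=001110111 Δ3=000110111 Δ4=000010111 | 4Δ
t=19: Δ0=000010111 Δ1=000010100 Δ2=000000100 Δ3=000000000 | 3Δ

3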